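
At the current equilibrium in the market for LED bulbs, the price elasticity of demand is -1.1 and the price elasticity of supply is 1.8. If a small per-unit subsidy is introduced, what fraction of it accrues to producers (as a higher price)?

For a small subsidy around the equilibrium, the benefit split depends on the relative slopes, which at a point are proportional to the elasticities.
Buyer share = εs/(εs + |εd|) = 1.8/(1.8 + 1.1) = 18/29; seller share = |εd|/(εs + |εd|) = 11/29.
So producers capture 11/29 of the subsidy.

Producer share = 11/29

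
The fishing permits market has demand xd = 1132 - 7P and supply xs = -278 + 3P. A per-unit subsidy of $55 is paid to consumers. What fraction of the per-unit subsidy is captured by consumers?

Pre-subsidy: 1132 - 7P = -278 + 3P gives P* = 141, x* = 145.
With the rebate, buyers effectively pay Pb = Ps − 55, where Ps is the price sellers receive.
Demand in terms of Ps becomes xd = 1132 − 7(Ps − 55) = 1517 - 7Ps. Setting this equal to supply: 1517 - 7Ps = -278 + 3Ps, so Ps = 179.5.
Buyers pay Pb = 179.5 − 55 = 124.5; x' = -278 + 3·179.5 = 260.5.
Buyers' price falls by P* − Pb = 141 − 124.5 = 16.5; sellers' price rises by Ps − P* = 179.5 − 141 = 38.5.
So consumers capture 16.5/55 = 0.3 of each unit of subsidy.

Consumer share = 0.3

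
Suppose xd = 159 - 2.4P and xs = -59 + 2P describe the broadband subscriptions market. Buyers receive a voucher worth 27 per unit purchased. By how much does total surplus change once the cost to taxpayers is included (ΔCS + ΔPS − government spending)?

Pre-subsidy: 159 - 2.4P = -59 + 2P gives P* = 545/11, x* = 441/11.
With the rebate, buyers effectively pay Pb = Ps − 27, where Ps is the price sellers receive.
Demand in terms of Ps becomes xd = 159 − 2.4(Ps − 27) = 223.8 - 2.4Ps. Setting this equal to supply: 223.8 - 2.4Ps = -59 + 2Ps, so Ps = 707/11.
Buyers pay Pb = 707/11 − 27 = 410/11; x' = -59 + 2·(707/11) = 765/11.
ΔCS = ½(441/11 + 765/11)(545/11 − 410/11) = 81405/121; ΔPS = ½(441/11 + 765/11)(707/11 − 545/11) = 97686/121.
Government spending = 27 × 765/11 = 20655/11.
Net change = 81405/121 + 97686/121 − 20655/11 = -4374/11. The loss equals the DWL triangle ½·27·324/11.

Net change in total surplus = -4374/11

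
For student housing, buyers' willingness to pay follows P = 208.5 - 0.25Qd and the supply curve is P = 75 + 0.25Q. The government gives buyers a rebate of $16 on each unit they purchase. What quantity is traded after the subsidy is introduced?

Pre-subsidy: 208.5 - 0.25Q = 75 + 0.25Q gives Q* = 267 and P* = 141.75.
With the rebate, buyers effectively pay Pb = Ps − 16, where Ps is the price sellers receive.
On the curves, Pb = 208.5 - 0.25Q and Ps = 75 + 0.25Q; the wedge Ps − Pb = 16 gives 75 + 0.25Q − (208.5 - 0.25Q) = 16, so Q' = 299.
Then Pb = 208.5 − 0.25·299 = 133.75 and Ps = 75 + 0.25·299 = 149.75.

Q' = 299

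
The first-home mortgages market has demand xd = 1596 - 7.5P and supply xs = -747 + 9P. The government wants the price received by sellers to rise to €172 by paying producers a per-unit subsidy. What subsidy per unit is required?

At a seller price of 172, quantity supplied is -747 + 9·172 = 801.
Buyers absorb 801 only when they pay Pb with 1596 − 7.5·Pb = 801, i.e. Pb = 106.
s = Ps − Pb = 172 − 106 = 66.

Required subsidy s = €66 per unit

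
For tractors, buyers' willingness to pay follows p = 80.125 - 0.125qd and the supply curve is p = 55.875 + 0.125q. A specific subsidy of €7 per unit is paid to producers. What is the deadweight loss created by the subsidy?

Pre-subsidy: 80.125 - 0.125q = 55.875 + 0.125q gives q* = 97 and p* = 68.
With the subsidy, sellers receive ps = pb + 7 for each unit, where pb is the price buyers pay.
On the curves, pb = 80.125 - 0.125q and ps = 55.875 + 0.125q; the wedge ps − pb = 7 gives 55.875 + 0.125q − (80.125 - 0.125q) = 7, so q' = 125.
Then pb = 80.125 − 0.125·125 = 64.5 and ps = 55.875 + 0.125·125 = 71.5.
The subsidy expands output by 125 − 97 = 28 past the efficient level; on those units the gap between marginal cost and willingness to pay runs from 0 up to 7.
DWL = ½ × 7 × 28 = 98.

Deadweight loss = €98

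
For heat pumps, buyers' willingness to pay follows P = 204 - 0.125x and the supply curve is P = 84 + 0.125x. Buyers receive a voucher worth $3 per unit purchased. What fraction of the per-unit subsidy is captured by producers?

Pre-subsidy: 204 - 0.125x = 84 + 0.125x gives x* = 480 and P* = 144.
With the rebate, buyers effectively pay Pb = Ps − 3, where Ps is the price sellers receive.
On the curves, Pb = 204 - 0.125x and Ps = 84 + 0.125x; the wedge Ps − Pb = 3 gives 84 + 0.125x − (204 - 0.125x) = 3, so x' = 492.
Then Pb = 204 − 0.125·492 = 142.5 and Ps = 84 + 0.125·492 = 145.5.
Buyers' price falls by P* − Pb = 144 − 142.5 = 1.5; sellers' price rises by Ps − P* = 145.5 − 144 = 1.5.
So producers capture 1.5/3 = 0.5 of each unit of subsidy.

Producer share = 0.5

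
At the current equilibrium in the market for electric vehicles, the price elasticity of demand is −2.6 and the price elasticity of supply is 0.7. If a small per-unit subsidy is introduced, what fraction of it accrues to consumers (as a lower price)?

Consumer share = 7/33

For a small subsidy around the equilibrium, the benefit split depends on the relative slopes, which at a point are proportional to the elasticities.
Buyer share = εs/(εs + |εd|) = 0.7/(0.7 + 2.6) = 7/33; seller share = |εd|/(εs + |εd|) = 26/33.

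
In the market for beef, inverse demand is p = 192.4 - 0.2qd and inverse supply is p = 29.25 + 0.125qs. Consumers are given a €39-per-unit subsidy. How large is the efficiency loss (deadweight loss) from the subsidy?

Pre-subsidy: 192.4 - 0.2q = 29.25 + 0.125q gives q* = 502 and p* = 92.
With the rebate, buyers effectively pay pb = ps − 39, where ps is the price sellers receive.
On the curves, pb = 192.4 - 0.2q and ps = 29.25 + 0.125q; the wedge ps − pb = 39 gives 29.25 + 0.125q − (192.4 - 0.2q) = 39, so q' = 622.
Then pb = 192.4 − 0.2·622 = 68 and ps = 29.25 + 0.125·622 = 107.
The subsidy expands output by 622 − 502 = 120 past the efficient level; on those units the gap between marginal cost and willingness to pay runs from 0 up to 39.
DWL = ½ × 39 × 120 = 2340.

Deadweight loss = €2340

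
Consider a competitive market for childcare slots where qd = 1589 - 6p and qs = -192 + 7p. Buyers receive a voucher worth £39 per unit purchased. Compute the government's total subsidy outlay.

Government cost = £34827

Pre-subsidy: 1589 - 6p = -192 + 7p gives p* = 137, q* = 767.
With the rebate, buyers effectively pay pb = ps − 39, where ps is the price sellers receive.
Demand in terms of ps becomes qd = 1589 − 6(ps − 39) = 1823 - 6ps. Setting this equal to supply: 1823 - 6ps = -192 + 7ps, so ps = 155.
Buyers pay pb = 155 − 39 = 116; q' = -192 + 7·155 = 893.
Government outlay = subsidy × quantity = 39 × 893 = 34827.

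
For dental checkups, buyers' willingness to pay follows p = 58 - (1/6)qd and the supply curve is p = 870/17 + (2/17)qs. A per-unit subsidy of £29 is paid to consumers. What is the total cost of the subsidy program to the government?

Pre-subsidy: 58 - (1/6)q = 870/17 + (2/17)q gives q* = 24 and p* = 54.
With the rebate, buyers effectively pay pb = ps − 29, where ps is the price sellers receive.
On the curves, pb = 58 - (1/6)q and ps = 870/17 + (2/17)q; the wedge ps − pb = 29 gives 870/17 + (2/17)q − (58 - (1/6)q) = 29, so q' = 126.
Then pb = 58 − (1/6)·126 = 37 and ps = 870/17 + (2/17)·126 = 66.
Government outlay = subsidy × quantity = 29 × 126 = 3654.

Government cost = £3654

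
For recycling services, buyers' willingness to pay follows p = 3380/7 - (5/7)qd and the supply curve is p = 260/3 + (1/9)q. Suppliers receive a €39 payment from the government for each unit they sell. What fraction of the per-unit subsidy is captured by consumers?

Consumer share = 45/52

Pre-subsidy: 3380/7 - (5/7)q = 260/3 + (1/9)q gives q* = 480 and p* = 140.
With the subsidy, sellers receive ps = pb + 39 for each unit, where pb is the price buyers pay.
On the curves, pb = 3380/7 - (5/7)q and ps = 260/3 + (1/9)q; the wedge ps − pb = 39 gives 260/3 + (1/9)q − (3380/7 - (5/7)q) = 39, so q' = 527.25.
Then pb = 3380/7 − (5/7)·527.25 = 106.25 and ps = 260/3 + (1/9)·527.25 = 145.25.
Buyers' price falls by p* − pb = 140 − 106.25 = 33.75; sellers' price rises by ps − p* = 145.25 − 140 = 5.25.
So consumers capture 33.75/39 = 45/52 of each unit of subsidy.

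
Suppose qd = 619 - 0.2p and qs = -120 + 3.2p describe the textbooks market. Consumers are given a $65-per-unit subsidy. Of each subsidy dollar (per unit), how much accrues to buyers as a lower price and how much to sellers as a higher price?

Buyers gain 1040/17 per unit; sellers gain 65/17 per unit

Pre-subsidy: 619 - 0.2p = -120 + 3.2p gives p* = 3695/17, q* = 9784/17.
With the rebate, buyers effectively pay pb = ps − 65, where ps is the price sellers receive.
Demand in terms of ps becomes qd = 619 − 0.2(ps − 65) = 632 - 0.2ps. Setting this equal to supply: 632 - 0.2ps = -120 + 3.2ps, so ps = 3760/17.
Buyers pay pb = 3760/17 − 65 = 2655/17; q' = -120 + 3.2·(3760/17) = 9992/17.
Buyers' price falls by p* − pb = 3695/17 − 2655/17 = 1040/17; sellers' price rises by ps − p* = 3760/17 − 3695/17 = 65/17.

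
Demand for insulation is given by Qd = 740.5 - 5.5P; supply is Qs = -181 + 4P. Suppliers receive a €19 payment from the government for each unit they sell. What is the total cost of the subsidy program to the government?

Pre-subsidy: 740.5 - 5.5P = -181 + 4P gives P* = 97, Q* = 207.
With the subsidy, sellers receive Ps = Pb + 19 for each unit, where Pb is the price buyers pay.
Supply in terms of Pb becomes Qs = -181 + 4(Pb + 19) = -105 + 4Pb. Setting this equal to demand: 740.5 - 5.5Pb = -105 + 4Pb, so Pb = 89.
Sellers receive Ps = 89 + 19 = 108; Q' = 740.5 − 5.5·89 = 251.
Government outlay = subsidy × quantity = 19 × 251 = 4769.

Government cost = €4769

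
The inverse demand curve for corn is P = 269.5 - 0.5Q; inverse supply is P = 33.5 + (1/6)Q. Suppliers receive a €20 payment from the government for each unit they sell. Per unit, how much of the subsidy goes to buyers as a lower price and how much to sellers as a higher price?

Pre-subsidy: 269.5 - 0.5Q = 33.5 + (1/6)Q gives Q* = 354 and P* = 92.5.
With the subsidy, sellers receive Ps = Pb + 20 for each unit, where Pb is the price buyers pay.
On the curves, Pb = 269.5 - 0.5Q and Ps = 33.5 + (1/6)Q; the wedge Ps − Pb = 20 gives 33.5 + (1/6)Q − (269.5 - 0.5Q) = 20, so Q' = 384.
Then Pb = 269.5 − 0.5·384 = 77.5 and Ps = 33.5 + (1/6)·384 = 97.5.
Buyers' price falls by P* − Pb = 92.5 − 77.5 = 15; sellers' price rises by Ps − P* = 97.5 − 92.5 = 5.

Buyers gain €15 per unit; sellers gain €5 per unit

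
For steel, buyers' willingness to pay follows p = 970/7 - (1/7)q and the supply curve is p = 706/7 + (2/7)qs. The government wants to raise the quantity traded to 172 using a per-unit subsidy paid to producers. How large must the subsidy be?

At q = 172, from the demand curve buyers pay pb = 970/7 − (1/7)·172 = 114; from the supply curve sellers need ps = 706/7 + (2/7)·172 = 150.
The subsidy must fill the gap: s = ps − pb = 150 − 114 = 36.

Required subsidy s = 36 per unit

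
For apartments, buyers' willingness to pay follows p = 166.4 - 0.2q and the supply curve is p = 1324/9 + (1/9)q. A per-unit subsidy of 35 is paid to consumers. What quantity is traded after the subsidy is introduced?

Pre-subsidy: 166.4 - 0.2q = 1324/9 + (1/9)q gives q* = 62 and p* = 154.
With the rebate, buyers effectively pay pb = ps − 35, where ps is the price sellers receive.
On the curves, pb = 166.4 - 0.2q and ps = 1324/9 + (1/9)q; the wedge ps − pb = 35 gives 1324/9 + (1/9)q − (166.4 - 0.2q) = 35, so q' = 174.5.
Then pb = 166.4 − 0.2·174.5 = 131.5 and ps = 1324/9 + (1/9)·174.5 = 166.5.

q' = 174.5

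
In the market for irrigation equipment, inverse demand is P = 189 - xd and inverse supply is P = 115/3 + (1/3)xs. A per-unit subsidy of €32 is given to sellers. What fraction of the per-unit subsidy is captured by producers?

Pre-subsidy: 189 - x = 115/3 + (1/3)x gives x* = 113 and P* = 76.
With the subsidy, sellers receive Ps = Pb + 32 for each unit, where Pb is the price buyers pay.
On the curves, Pb = 189 - x and Ps = 115/3 + (1/3)x; the wedge Ps − Pb = 32 gives 115/3 + (1/3)x − (189 - x) = 32, so x' = 137.
Then Pb = 189 − 1·137 = 52 and Ps = 115/3 + (1/3)·137 = 84.
Buyers' price falls by P* − Pb = 76 − 52 = 24; sellers' price rises by Ps − P* = 84 − 76 = 8.
So producers capture 8/32 = 0.25 of each unit of subsidy.

Producer share = 0.25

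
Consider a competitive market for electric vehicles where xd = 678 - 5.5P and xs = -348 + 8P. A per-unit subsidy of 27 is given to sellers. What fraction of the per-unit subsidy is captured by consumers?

Pre-subsidy: 678 - 5.5P = -348 + 8P gives P* = 76, x* = 260.
With the subsidy, sellers receive Ps = Pb + 27 for each unit, where Pb is the price buyers pay.
Supply in terms of Pb becomes xs = -348 + 8(Pb + 27) = -132 + 8Pb. Setting this equal to demand: 678 - 5.5Pb = -132 + 8Pb, so Pb = 60.
Sellers receive Ps = 60 + 27 = 87; x' = 678 − 5.5·60 = 348.
Buyers' price falls by P* − Pb = 76 − 60 = 16; sellers' price rises by Ps − P* = 87 − 76 = 11.
So consumers capture 16/27 = 16/27 of each unit of subsidy.

Consumer share = 16/27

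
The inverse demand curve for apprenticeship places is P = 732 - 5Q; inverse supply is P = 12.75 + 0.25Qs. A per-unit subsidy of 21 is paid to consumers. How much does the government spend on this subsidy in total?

Pre-subsidy: 732 - 5Q = 12.75 + 0.25Q gives Q* = 137 and P* = 47.
With the rebate, buyers effectively pay Pb = Ps − 21, where Ps is the price sellers receive.
On the curves, Pb = 732 - 5Q and Ps = 12.75 + 0.25Q; the wedge Ps − Pb = 21 gives 12.75 + 0.25Q − (732 - 5Q) = 21, so Q' = 141.
Then Pb = 732 − 5·141 = 27 and Ps = 12.75 + 0.25·141 = 48.
Government outlay = subsidy × quantity = 21 × 141 = 2961.

Government cost = 2961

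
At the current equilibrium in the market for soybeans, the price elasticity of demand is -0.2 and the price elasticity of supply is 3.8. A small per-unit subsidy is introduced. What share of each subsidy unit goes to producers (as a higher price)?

For a small subsidy around the equilibrium, the benefit split depends on the relative slopes, which at a point are proportional to the elasticities.
Buyer share = εs/(εs + |εd|) = 3.8/(3.8 + 0.2) = 0.95; seller share = |εd|/(εs + |εd|) = 0.05.
So producers capture 0.05 of the subsidy.

Producer share = 0.05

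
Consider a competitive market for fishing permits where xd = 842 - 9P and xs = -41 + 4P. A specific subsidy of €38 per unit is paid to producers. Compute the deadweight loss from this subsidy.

Deadweight loss = 25992/13

Pre-subsidy: 842 - 9P = -41 + 4P gives P* = 883/13, x* = 2999/13.
With the subsidy, sellers receive Ps = Pb + 38 for each unit, where Pb is the price buyers pay.
Supply in terms of Pb becomes xs = -41 + 4(Pb + 38) = 111 + 4Pb. Setting this equal to demand: 842 - 9Pb = 111 + 4Pb, so Pb = 731/13.
Sellers receive Ps = 731/13 + 38 = 1225/13; x' = 842 − 9·(731/13) = 4367/13.
The subsidy expands output by 4367/13 − 2999/13 = 1368/13 past the efficient level; on those units the gap between marginal cost and willingness to pay runs from 0 up to 38.
DWL = ½ × 38 × 1368/13 = 25992/13.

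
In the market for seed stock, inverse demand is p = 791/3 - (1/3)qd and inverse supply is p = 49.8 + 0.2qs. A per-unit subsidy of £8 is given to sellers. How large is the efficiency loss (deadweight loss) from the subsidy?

Deadweight loss = £60

Pre-subsidy: 791/3 - (1/3)q = 49.8 + 0.2q gives q* = 401 and p* = 130.
With the subsidy, sellers receive ps = pb + 8 for each unit, where pb is the price buyers pay.
On the curves, pb = 791/3 - (1/3)q and ps = 49.8 + 0.2q; the wedge ps − pb = 8 gives 49.8 + 0.2q − (791/3 - (1/3)q) = 8, so q' = 416.
Then pb = 791/3 − (1/3)·416 = 125 and ps = 49.8 + 0.2·416 = 133.
The subsidy expands output by 416 − 401 = 15 past the efficient level; on those units the gap between marginal cost and willingness to pay runs from 0 up to 8.
DWL = ½ × 8 × 15 = 60.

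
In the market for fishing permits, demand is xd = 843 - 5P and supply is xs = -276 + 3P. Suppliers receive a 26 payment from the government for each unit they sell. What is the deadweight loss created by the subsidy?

Pre-subsidy: 843 - 5P = -276 + 3P gives P* = 139.875, x* = 143.625.
With the subsidy, sellers receive Ps = Pb + 26 for each unit, where Pb is the price buyers pay.
Supply in terms of Pb becomes xs = -276 + 3(Pb + 26) = -198 + 3Pb. Setting this equal to demand: 843 - 5Pb = -198 + 3Pb, so Pb = 130.125.
Sellers receive Ps = 130.125 + 26 = 156.125; x' = 843 − 5·130.125 = 192.375.
The subsidy expands output by 192.375 − 143.625 = 48.75 past the efficient level; on those units the gap between marginal cost and willingness to pay runs from 0 up to 26.
DWL = ½ × 26 × 48.75 = 633.75.

Deadweight loss = 633.75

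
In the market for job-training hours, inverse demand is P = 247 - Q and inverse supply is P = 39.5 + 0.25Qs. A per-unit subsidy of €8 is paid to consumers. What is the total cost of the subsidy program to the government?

Pre-subsidy: 247 - Q = 39.5 + 0.25Q gives Q* = 166 and P* = 81.
With the rebate, buyers effectively pay Pb = Ps − 8, where Ps is the price sellers receive.
On the curves, Pb = 247 - Q and Ps = 39.5 + 0.25Q; the wedge Ps − Pb = 8 gives 39.5 + 0.25Q − (247 - Q) = 8, so Q' = 172.4.
Then Pb = 247 − 1·172.4 = 74.6 and Ps = 39.5 + 0.25·172.4 = 82.6.
Government outlay = subsidy × quantity = 8 × 172.4 = 1379.2.

Government cost = €1379.2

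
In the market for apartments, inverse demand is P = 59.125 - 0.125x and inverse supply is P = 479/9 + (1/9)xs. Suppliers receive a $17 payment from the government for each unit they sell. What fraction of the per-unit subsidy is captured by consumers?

Consumer share = 9/17

Pre-subsidy: 59.125 - 0.125x = 479/9 + (1/9)x gives x* = 25 and P* = 56.
With the subsidy, sellers receive Ps = Pb + 17 for each unit, where Pb is the price buyers pay.
On the curves, Pb = 59.125 - 0.125x and Ps = 479/9 + (1/9)x; the wedge Ps − Pb = 17 gives 479/9 + (1/9)x − (59.125 - 0.125x) = 17, so x' = 97.
Then Pb = 59.125 − 0.125·97 = 47 and Ps = 479/9 + (1/9)·97 = 64.
Buyers' price falls by P* − Pb = 56 − 47 = 9; sellers' price rises by Ps − P* = 64 − 56 = 8.
So consumers capture 9/17 = 9/17 of each unit of subsidy.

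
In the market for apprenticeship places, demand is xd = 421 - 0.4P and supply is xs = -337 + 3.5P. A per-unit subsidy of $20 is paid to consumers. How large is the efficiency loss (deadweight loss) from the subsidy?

Pre-subsidy: 421 - 0.4P = -337 + 3.5P gives P* = 7580/39, x* = 13387/39.
With the rebate, buyers effectively pay Pb = Ps − 20, where Ps is the price sellers receive.
Demand in terms of Ps becomes xd = 421 − 0.4(Ps − 20) = 429 - 0.4Ps. Setting this equal to supply: 429 - 0.4Ps = -337 + 3.5Ps, so Ps = 7660/39.
Buyers pay Pb = 7660/39 − 20 = 6880/39; x' = -337 + 3.5·(7660/39) = 13667/39.
The subsidy expands output by 13667/39 − 13387/39 = 280/39 past the efficient level; on those units the gap between marginal cost and willingness to pay runs from 0 up to 20.
DWL = ½ × 20 × 280/39 = 2800/39.

Deadweight loss = 2800/39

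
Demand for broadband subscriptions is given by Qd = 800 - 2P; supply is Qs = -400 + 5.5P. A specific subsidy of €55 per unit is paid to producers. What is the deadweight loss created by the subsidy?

Pre-subsidy: 800 - 2P = -400 + 5.5P gives P* = 160, Q* = 480.
With the subsidy, sellers receive Ps = Pb + 55 for each unit, where Pb is the price buyers pay.
Supply in terms of Pb becomes Qs = -400 + 5.5(Pb + 55) = -97.5 + 5.5Pb. Setting this equal to demand: 800 - 2Pb = -97.5 + 5.5Pb, so Pb = 359/3.
Sellers receive Ps = 359/3 + 55 = 524/3; Q' = 800 − 2·(359/3) = 1682/3.
The subsidy expands output by 1682/3 − 480 = 242/3 past the efficient level; on those units the gap between marginal cost and willingness to pay runs from 0 up to 55.
DWL = ½ × 55 × 242/3 = 6655/3.

Deadweight loss = 6655/3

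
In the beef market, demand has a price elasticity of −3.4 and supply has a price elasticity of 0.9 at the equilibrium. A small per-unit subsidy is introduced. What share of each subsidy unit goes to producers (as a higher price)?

For a small subsidy around the equilibrium, the benefit split depends on the relative slopes, which at a point are proportional to the elasticities.
Buyer share = εs/(εs + |εd|) = 0.9/(0.9 + 3.4) = 9/43; seller share = |εd|/(εs + |εd|) = 34/43.
So producers capture 34/43 of the subsidy.

Producer share = 34/43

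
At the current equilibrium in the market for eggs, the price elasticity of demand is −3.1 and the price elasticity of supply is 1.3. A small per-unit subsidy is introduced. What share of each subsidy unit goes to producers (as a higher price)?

For a small subsidy around the equilibrium, the benefit split depends on the relative slopes, which at a point are proportional to the elasticities.
Buyer share = εs/(εs + |εd|) = 1.3/(1.3 + 3.1) = 13/44; seller share = |εd|/(εs + |εd|) = 31/44.
So producers capture 31/44 of the subsidy.

Producer share = 31/44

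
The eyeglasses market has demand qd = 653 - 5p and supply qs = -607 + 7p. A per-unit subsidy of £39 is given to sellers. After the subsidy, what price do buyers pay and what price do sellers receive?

Buyers pay £82.25; sellers receive £121.25

Pre-subsidy: 653 - 5p = -607 + 7p gives p* = 105, q* = 128.
With the subsidy, sellers receive ps = pb + 39 for each unit, where pb is the price buyers pay.
Supply in terms of pb becomes qs = -607 + 7(pb + 39) = -334 + 7pb. Setting this equal to demand: 653 - 5pb = -334 + 7pb, so pb = 82.25.
Sellers receive ps = 82.25 + 39 = 121.25; q' = 653 − 5·82.25 = 241.75.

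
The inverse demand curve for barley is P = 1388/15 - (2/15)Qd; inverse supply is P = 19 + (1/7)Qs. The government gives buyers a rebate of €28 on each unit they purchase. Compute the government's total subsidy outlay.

Government cost = 298508/29

Pre-subsidy: 1388/15 - (2/15)Q = 19 + (1/7)Q gives Q* = 7721/29 and P* = 1654/29.
With the rebate, buyers effectively pay Pb = Ps − 28, where Ps is the price sellers receive.
On the curves, Pb = 1388/15 - (2/15)Q and Ps = 19 + (1/7)Q; the wedge Ps − Pb = 28 gives 19 + (1/7)Q − (1388/15 - (2/15)Q) = 28, so Q' = 10661/29.
Then Pb = 1388/15 − (2/15)·(10661/29) = 1262/29 and Ps = 19 + (1/7)·(10661/29) = 2074/29.
Government outlay = subsidy × quantity = 28 × 10661/29 = 298508/29.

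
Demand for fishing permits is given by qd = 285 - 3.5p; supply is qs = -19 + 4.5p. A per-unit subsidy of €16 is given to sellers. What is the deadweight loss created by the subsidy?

Pre-subsidy: 285 - 3.5p = -19 + 4.5p gives p* = 38, q* = 152.
With the subsidy, sellers receive ps = pb + 16 for each unit, where pb is the price buyers pay.
Supply in terms of pb becomes qs = -19 + 4.5(pb + 16) = 53 + 4.5pb. Setting this equal to demand: 285 - 3.5pb = 53 + 4.5pb, so pb = 29.
Sellers receive ps = 29 + 16 = 45; q' = 285 − 3.5·29 = 183.5.
The subsidy expands output by 183.5 − 152 = 31.5 past the efficient level; on those units the gap between marginal cost and willingness to pay runs from 0 up to 16.
DWL = ½ × 16 × 31.5 = 252.

Deadweight loss = €252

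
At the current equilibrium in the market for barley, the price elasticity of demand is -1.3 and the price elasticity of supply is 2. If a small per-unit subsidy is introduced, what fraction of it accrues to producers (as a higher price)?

For a small subsidy around the equilibrium, the benefit split depends on the relative slopes, which at a point are proportional to the elasticities.
Buyer share = εs/(εs + |εd|) = 2/(2 + 1.3) = 20/33; seller share = |εd|/(εs + |εd|) = 13/33.
So producers capture 13/33 of the subsidy.

Producer share = 13/33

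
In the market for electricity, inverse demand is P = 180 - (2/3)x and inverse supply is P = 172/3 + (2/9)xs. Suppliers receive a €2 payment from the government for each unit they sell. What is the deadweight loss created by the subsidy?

Pre-subsidy: 180 - (2/3)x = 172/3 + (2/9)x gives x* = 138 and P* = 88.
With the subsidy, sellers receive Ps = Pb + 2 for each unit, where Pb is the price buyers pay.
On the curves, Pb = 180 - (2/3)x and Ps = 172/3 + (2/9)x; the wedge Ps − Pb = 2 gives 172/3 + (2/9)x − (180 - (2/3)x) = 2, so x' = 140.25.
Then Pb = 180 − (2/3)·140.25 = 86.5 and Ps = 172/3 + (2/9)·140.25 = 88.5.
The subsidy expands output by 140.25 − 138 = 2.25 past the efficient level; on those units the gap between marginal cost and willingness to pay runs from 0 up to 2.
DWL = ½ × 2 × 2.25 = 2.25.

Deadweight loss = €2.25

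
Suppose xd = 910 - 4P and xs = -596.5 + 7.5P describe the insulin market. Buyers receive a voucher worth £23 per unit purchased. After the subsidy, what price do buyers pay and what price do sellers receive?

Buyers pay £116; sellers receive £139

Pre-subsidy: 910 - 4P = -596.5 + 7.5P gives P* = 131, x* = 386.
With the rebate, buyers effectively pay Pb = Ps − 23, where Ps is the price sellers receive.
Demand in terms of Ps becomes xd = 910 − 4(Ps − 23) = 1002 - 4Ps. Setting this equal to supply: 1002 - 4Ps = -596.5 + 7.5Ps, so Ps = 139.
Buyers pay Pb = 139 − 23 = 116; x' = -596.5 + 7.5·139 = 446.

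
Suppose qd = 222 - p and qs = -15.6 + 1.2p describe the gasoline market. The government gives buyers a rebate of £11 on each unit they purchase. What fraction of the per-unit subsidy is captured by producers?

Producer share = 5/11

Pre-subsidy: 222 - p = -15.6 + 1.2p gives p* = 108, q* = 114.
With the rebate, buyers effectively pay pb = ps − 11, where ps is the price sellers receive.
Demand in terms of ps becomes qd = 222 − 1(ps − 11) = 233 - ps. Setting this equal to supply: 233 - ps = -15.6 + 1.2ps, so ps = 113.
Buyers pay pb = 113 − 11 = 102; q' = -15.6 + 1.2·113 = 120.
Buyers' price falls by p* − pb = 108 − 102 = 6; sellers' price rises by ps − p* = 113 − 108 = 5.
So producers capture 5/11 = 5/11 of each unit of subsidy.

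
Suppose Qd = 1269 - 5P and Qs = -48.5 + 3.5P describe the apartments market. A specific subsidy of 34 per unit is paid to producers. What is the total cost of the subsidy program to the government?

Government cost = 19176

Pre-subsidy: 1269 - 5P = -48.5 + 3.5P gives P* = 155, Q* = 494.
With the subsidy, sellers receive Ps = Pb + 34 for each unit, where Pb is the price buyers pay.
Supply in terms of Pb becomes Qs = -48.5 + 3.5(Pb + 34) = 70.5 + 3.5Pb. Setting this equal to demand: 1269 - 5Pb = 70.5 + 3.5Pb, so Pb = 141.
Sellers receive Ps = 141 + 34 = 175; Q' = 1269 − 5·141 = 564.
Government outlay = subsidy × quantity = 34 × 564 = 19176.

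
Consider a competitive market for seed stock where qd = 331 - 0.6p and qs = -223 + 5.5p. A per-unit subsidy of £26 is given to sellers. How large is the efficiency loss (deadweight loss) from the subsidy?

Pre-subsidy: 331 - 0.6p = -223 + 5.5p gives p* = 5540/61, q* = 16867/61.
With the subsidy, sellers receive ps = pb + 26 for each unit, where pb is the price buyers pay.
Supply in terms of pb becomes qs = -223 + 5.5(pb + 26) = -80 + 5.5pb. Setting this equal to demand: 331 - 0.6pb = -80 + 5.5pb, so pb = 4110/61.
Sellers receive ps = 4110/61 + 26 = 5696/61; q' = 331 − 0.6·(4110/61) = 17725/61.
The subsidy expands output by 17725/61 − 16867/61 = 858/61 past the efficient level; on those units the gap between marginal cost and willingness to pay runs from 0 up to 26.
DWL = ½ × 26 × 858/61 = 11154/61.

Deadweight loss = 11154/61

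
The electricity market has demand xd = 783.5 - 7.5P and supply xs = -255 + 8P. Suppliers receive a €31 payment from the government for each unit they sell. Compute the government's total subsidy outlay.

Government cost = €12431

Pre-subsidy: 783.5 - 7.5P = -255 + 8P gives P* = 67, x* = 281.
With the subsidy, sellers receive Ps = Pb + 31 for each unit, where Pb is the price buyers pay.
Supply in terms of Pb becomes xs = -255 + 8(Pb + 31) = -7 + 8Pb. Setting this equal to demand: 783.5 - 7.5Pb = -7 + 8Pb, so Pb = 51.
Sellers receive Ps = 51 + 31 = 82; x' = 783.5 − 7.5·51 = 401.
Government outlay = subsidy × quantity = 31 × 401 = 12431.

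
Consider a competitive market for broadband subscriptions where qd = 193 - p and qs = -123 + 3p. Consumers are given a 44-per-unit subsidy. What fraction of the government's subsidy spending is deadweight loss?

Pre-subsidy: 193 - p = -123 + 3p gives p* = 79, q* = 114.
With the rebate, buyers effectively pay pb = ps − 44, where ps is the price sellers receive.
Demand in terms of ps becomes qd = 193 − 1(ps − 44) = 237 - ps. Setting this equal to supply: 237 - ps = -123 + 3ps, so ps = 90.
Buyers pay pb = 90 − 44 = 46; q' = -123 + 3·90 = 147.
ΔCS = ½(114 + 147)(79 − 46) = 4306.5; ΔPS = ½(114 + 147)(90 − 79) = 1435.5.
Government spending = 44 × 147 = 6468.
DWL = ½ × 44 × (147 − 114) = 726; fraction = 726 / 6468 = 11/98.

DWL / government spending = 11/98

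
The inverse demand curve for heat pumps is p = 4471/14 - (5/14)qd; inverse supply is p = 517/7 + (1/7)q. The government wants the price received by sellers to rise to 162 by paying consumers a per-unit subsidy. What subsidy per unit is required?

At a seller price of 162, quantity supplied is -517 + 7·162 = 617.
Buyers absorb 617 only when they pay pb = 4471/14 − (5/14)·617 = 99.
s = ps − pb = 162 − 99 = 63.

Required subsidy s = 63 per unit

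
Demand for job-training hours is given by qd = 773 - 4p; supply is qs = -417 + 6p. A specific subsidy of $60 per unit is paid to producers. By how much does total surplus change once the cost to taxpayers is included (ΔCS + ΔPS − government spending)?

Pre-subsidy: 773 - 4p = -417 + 6p gives p* = 119, q* = 297.
With the subsidy, sellers receive ps = pb + 60 for each unit, where pb is the price buyers pay.
Supply in terms of pb becomes qs = -417 + 6(pb + 60) = -57 + 6pb. Setting this equal to demand: 773 - 4pb = -57 + 6pb, so pb = 83.
Sellers receive ps = 83 + 60 = 143; q' = 773 − 4·83 = 441.
ΔCS = ½(297 + 441)(119 − 83) = 13284; ΔPS = ½(297 + 441)(143 − 119) = 8856.
Government spending = 60 × 441 = 26460.
Net change = 13284 + 8856 − 26460 = -4320. The loss equals the DWL triangle ½·60·144.

Net change in total surplus = -$4320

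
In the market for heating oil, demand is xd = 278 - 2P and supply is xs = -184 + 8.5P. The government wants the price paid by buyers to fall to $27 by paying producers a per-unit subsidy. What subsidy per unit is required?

Required subsidy s = $21 per unit

At a buyer price of 27, quantity demanded is 278 − 2·27 = 224.
Sellers supply 224 only when they receive Ps with -184 + 8.5·Ps = 224, i.e. Ps = 48.
s = Ps − Pb = 48 − 27 = 21.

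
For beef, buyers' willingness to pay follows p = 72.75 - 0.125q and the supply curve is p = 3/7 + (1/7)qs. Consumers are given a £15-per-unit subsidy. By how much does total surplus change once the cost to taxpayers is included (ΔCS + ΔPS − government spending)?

Net change in total surplus = -£420

Pre-subsidy: 72.75 - 0.125q = 3/7 + (1/7)q gives q* = 270 and p* = 39.
With the rebate, buyers effectively pay pb = ps − 15, where ps is the price sellers receive.
On the curves, pb = 72.75 - 0.125q and ps = 3/7 + (1/7)q; the wedge ps − pb = 15 gives 3/7 + (1/7)q − (72.75 - 0.125q) = 15, so q' = 326.
Then pb = 72.75 − 0.125·326 = 32 and ps = 3/7 + (1/7)·326 = 47.
ΔCS = ½(270 + 326)(39 − 32) = 2086; ΔPS = ½(270 + 326)(47 − 39) = 2384.
Government spending = 15 × 326 = 4890.
Net change = 2086 + 2384 − 4890 = -420. The loss equals the DWL triangle ½·15·56.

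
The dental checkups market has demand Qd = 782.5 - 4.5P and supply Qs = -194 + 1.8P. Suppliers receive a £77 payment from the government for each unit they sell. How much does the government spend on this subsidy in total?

Government cost = £14168

Pre-subsidy: 782.5 - 4.5P = -194 + 1.8P gives P* = 155, Q* = 85.
With the subsidy, sellers receive Ps = Pb + 77 for each unit, where Pb is the price buyers pay.
Supply in terms of Pb becomes Qs = -194 + 1.8(Pb + 77) = -55.4 + 1.8Pb. Setting this equal to demand: 782.5 - 4.5Pb = -55.4 + 1.8Pb, so Pb = 133.
Sellers receive Ps = 133 + 77 = 210; Q' = 782.5 − 4.5·133 = 184.
Government outlay = subsidy × quantity = 77 × 184 = 14168.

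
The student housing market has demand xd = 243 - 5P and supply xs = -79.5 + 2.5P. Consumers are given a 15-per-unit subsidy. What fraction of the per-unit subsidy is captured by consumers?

Pre-subsidy: 243 - 5P = -79.5 + 2.5P gives P* = 43, x* = 28.
With the rebate, buyers effectively pay Pb = Ps − 15, where Ps is the price sellers receive.
Demand in terms of Ps becomes xd = 243 − 5(Ps − 15) = 318 - 5Ps. Setting this equal to supply: 318 - 5Ps = -79.5 + 2.5Ps, so Ps = 53.
Buyers pay Pb = 53 − 15 = 38; x' = -79.5 + 2.5·53 = 53.
Buyers' price falls by P* − Pb = 43 − 38 = 5; sellers' price rises by Ps − P* = 53 − 43 = 10.
So consumers capture 5/15 = 1/3 of each unit of subsidy.

Consumer share = 1/3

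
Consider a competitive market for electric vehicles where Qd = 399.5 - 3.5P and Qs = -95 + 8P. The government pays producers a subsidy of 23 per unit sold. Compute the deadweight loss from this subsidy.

Pre-subsidy: 399.5 - 3.5P = -95 + 8P gives P* = 43, Q* = 249.
With the subsidy, sellers receive Ps = Pb + 23 for each unit, where Pb is the price buyers pay.
Supply in terms of Pb becomes Qs = -95 + 8(Pb + 23) = 89 + 8Pb. Setting this equal to demand: 399.5 - 3.5Pb = 89 + 8Pb, so Pb = 27.
Sellers receive Ps = 27 + 23 = 50; Q' = 399.5 − 3.5·27 = 305.
The subsidy expands output by 305 − 249 = 56 past the efficient level; on those units the gap between marginal cost and willingness to pay runs from 0 up to 23.
DWL = ½ × 23 × 56 = 644.

Deadweight loss = 644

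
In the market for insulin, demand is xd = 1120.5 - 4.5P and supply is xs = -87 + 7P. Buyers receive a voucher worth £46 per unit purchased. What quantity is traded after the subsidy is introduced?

x' = 774

Pre-subsidy: 1120.5 - 4.5P = -87 + 7P gives P* = 105, x* = 648.
With the rebate, buyers effectively pay Pb = Ps − 46, where Ps is the price sellers receive.
Demand in terms of Ps becomes xd = 1120.5 − 4.5(Ps − 46) = 1327.5 - 4.5Ps. Setting this equal to supply: 1327.5 - 4.5Ps = -87 + 7Ps, so Ps = 123.
Buyers pay Pb = 123 − 46 = 77; x' = -87 + 7·123 = 774.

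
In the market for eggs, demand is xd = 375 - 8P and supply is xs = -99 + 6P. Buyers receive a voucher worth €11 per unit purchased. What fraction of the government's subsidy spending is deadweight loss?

DWL / government spending = 44/331

Pre-subsidy: 375 - 8P = -99 + 6P gives P* = 237/7, x* = 729/7.
With the rebate, buyers effectively pay Pb = Ps − 11, where Ps is the price sellers receive.
Demand in terms of Ps becomes xd = 375 − 8(Ps − 11) = 463 - 8Ps. Setting this equal to supply: 463 - 8Ps = -99 + 6Ps, so Ps = 281/7.
Buyers pay Pb = 281/7 − 11 = 204/7; x' = -99 + 6·(281/7) = 993/7.
ΔCS = ½(729/7 + 993/7)(237/7 − 204/7) = 4059/7; ΔPS = ½(729/7 + 993/7)(281/7 − 237/7) = 5412/7.
Government spending = 11 × 993/7 = 10923/7.
DWL = ½ × 11 × (993/7 − 729/7) = 1452/7; fraction = (1452/7) / (10923/7) = 44/331.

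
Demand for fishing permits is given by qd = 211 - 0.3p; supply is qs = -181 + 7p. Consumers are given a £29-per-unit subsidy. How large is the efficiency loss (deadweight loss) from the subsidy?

Deadweight loss = 17661/146

Pre-subsidy: 211 - 0.3p = -181 + 7p gives p* = 3920/73, q* = 14227/73.
With the rebate, buyers effectively pay pb = ps − 29, where ps is the price sellers receive.
Demand in terms of ps becomes qd = 211 − 0.3(ps − 29) = 219.7 - 0.3ps. Setting this equal to supply: 219.7 - 0.3ps = -181 + 7ps, so ps = 4007/73.
Buyers pay pb = 4007/73 − 29 = 1890/73; q' = -181 + 7·(4007/73) = 14836/73.
The subsidy expands output by 14836/73 − 14227/73 = 609/73 past the efficient level; on those units the gap between marginal cost and willingness to pay runs from 0 up to 29.
DWL = ½ × 29 × 609/73 = 17661/146.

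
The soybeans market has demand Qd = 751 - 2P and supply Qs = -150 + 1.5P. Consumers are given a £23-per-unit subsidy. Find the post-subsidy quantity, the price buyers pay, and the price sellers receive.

Q' = 1791/7; buyers pay 1733/7; sellers receive 1894/7

Pre-subsidy: 751 - 2P = -150 + 1.5P gives P* = 1802/7, Q* = 1653/7.
With the rebate, buyers effectively pay Pb = Ps − 23, where Ps is the price sellers receive.
Demand in terms of Ps becomes Qd = 751 − 2(Ps − 23) = 797 - 2Ps. Setting this equal to supply: 797 - 2Ps = -150 + 1.5Ps, so Ps = 1894/7.
Buyers pay Pb = 1894/7 − 23 = 1733/7; Q' = -150 + 1.5·(1894/7) = 1791/7.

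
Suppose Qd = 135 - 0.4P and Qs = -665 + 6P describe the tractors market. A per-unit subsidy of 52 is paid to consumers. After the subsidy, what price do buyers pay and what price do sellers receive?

Buyers pay 76.25; sellers receive 128.25

Pre-subsidy: 135 - 0.4P = -665 + 6P gives P* = 125, Q* = 85.
With the rebate, buyers effectively pay Pb = Ps − 52, where Ps is the price sellers receive.
Demand in terms of Ps becomes Qd = 135 − 0.4(Ps − 52) = 155.8 - 0.4Ps. Setting this equal to supply: 155.8 - 0.4Ps = -665 + 6Ps, so Ps = 128.25.
Buyers pay Pb = 128.25 − 52 = 76.25; Q' = -665 + 6·128.25 = 104.5.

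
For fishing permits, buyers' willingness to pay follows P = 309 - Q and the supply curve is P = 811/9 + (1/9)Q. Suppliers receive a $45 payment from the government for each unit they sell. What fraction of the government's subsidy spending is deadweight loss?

Pre-subsidy: 309 - Q = 811/9 + (1/9)Q gives Q* = 197 and P* = 112.
With the subsidy, sellers receive Ps = Pb + 45 for each unit, where Pb is the price buyers pay.
On the curves, Pb = 309 - Q and Ps = 811/9 + (1/9)Q; the wedge Ps − Pb = 45 gives 811/9 + (1/9)Q − (309 - Q) = 45, so Q' = 237.5.
Then Pb = 309 − 1·237.5 = 71.5 and Ps = 811/9 + (1/9)·237.5 = 116.5.
ΔCS = ½(197 + 237.5)(112 − 71.5) = 8798.625; ΔPS = ½(197 + 237.5)(116.5 − 112) = 977.625.
Government spending = 45 × 237.5 = 10687.5.
DWL = ½ × 45 × (237.5 − 197) = 911.25; fraction = 911.25 / 10687.5 = 81/950.

DWL / government spending = 81/950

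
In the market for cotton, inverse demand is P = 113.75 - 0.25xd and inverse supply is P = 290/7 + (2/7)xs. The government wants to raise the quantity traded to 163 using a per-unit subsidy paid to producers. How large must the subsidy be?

At x = 163, from the demand curve buyers pay Pb = 113.75 − 0.25·163 = 73; from the supply curve sellers need Ps = 290/7 + (2/7)·163 = 88.
The subsidy must fill the gap: s = Ps − Pb = 88 − 73 = 15.

Required subsidy s = 15 per unit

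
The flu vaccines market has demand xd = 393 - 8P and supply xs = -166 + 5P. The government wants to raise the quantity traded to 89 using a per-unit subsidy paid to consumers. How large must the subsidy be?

Required subsidy s = 13 per unit

At x = 89, invert demand for the buyer price: Pb = (393 − 89)/8 = 38; invert supply for the seller price: Ps = (89 − (-166))/5 = 51.
The subsidy must fill the gap: s = Ps − Pb = 51 − 38 = 13.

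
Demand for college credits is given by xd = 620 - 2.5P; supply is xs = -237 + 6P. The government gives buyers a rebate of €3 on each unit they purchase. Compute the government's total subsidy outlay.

Government cost = 19035/17

Pre-subsidy: 620 - 2.5P = -237 + 6P gives P* = 1714/17, x* = 6255/17.
With the rebate, buyers effectively pay Pb = Ps − 3, where Ps is the price sellers receive.
Demand in terms of Ps becomes xd = 620 − 2.5(Ps − 3) = 627.5 - 2.5Ps. Setting this equal to supply: 627.5 - 2.5Ps = -237 + 6Ps, so Ps = 1729/17.
Buyers pay Pb = 1729/17 − 3 = 1678/17; x' = -237 + 6·(1729/17) = 6345/17.
Government outlay = subsidy × quantity = 3 × 6345/17 = 19035/17.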